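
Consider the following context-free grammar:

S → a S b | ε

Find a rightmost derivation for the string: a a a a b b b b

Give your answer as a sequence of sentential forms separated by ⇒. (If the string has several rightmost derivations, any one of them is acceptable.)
Start with S.
Step 1: the rightmost non-terminal is S; apply S → a S b:  a S b
Step 2: the rightmost non-terminal is S; apply S → a S b:  a a S b b
Step 3: the rightmost non-terminal is S; apply S → a S b:  a a a S b b b
Step 4: the rightmost non-terminal is S; apply S → a S b:  a a a a S b b b b
Step 5: the rightmost non-terminal is S; apply S → ε:  a a a a b b b b

Final answer: S ⇒ a S b ⇒ a a S b b ⇒ a a a S b b b ⇒ a a a a S b b b b ⇒ a a a a b b b b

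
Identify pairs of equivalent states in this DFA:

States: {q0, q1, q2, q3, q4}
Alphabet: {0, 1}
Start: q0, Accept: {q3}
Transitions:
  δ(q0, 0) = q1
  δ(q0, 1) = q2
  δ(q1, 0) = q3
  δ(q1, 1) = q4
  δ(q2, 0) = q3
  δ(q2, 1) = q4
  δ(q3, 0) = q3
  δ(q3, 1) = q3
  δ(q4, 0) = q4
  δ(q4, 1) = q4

Using the table-filling algorithm:
Round 0 – mark pairs where exactly one state is accepting: (q0,q3), (q1,q3), (q2,q3), (q3,q4)
Round 1 – newly marked: (q0,q1) [on 0: q1 vs q3, already marked]; (q0,q2) [on 0: q1 vs q3, already marked]; (q1,q4) [on 0: q3 vs q4, already marked]; (q2,q4) [on 0: q3 vs q4, already marked]
Round 2 – newly marked: (q0,q4) [on 0: q1 vs q4, already marked]
No further pairs can be marked.
(q1, q2) unmarked: δ(q1,0)=q3, δ(q2,0)=q3; δ(q1,1)=q4, δ(q2,1)=q4 → equivalent
Equivalent pairs: (q1, q2)

Final answer: Equivalent pairs: (q1, q2)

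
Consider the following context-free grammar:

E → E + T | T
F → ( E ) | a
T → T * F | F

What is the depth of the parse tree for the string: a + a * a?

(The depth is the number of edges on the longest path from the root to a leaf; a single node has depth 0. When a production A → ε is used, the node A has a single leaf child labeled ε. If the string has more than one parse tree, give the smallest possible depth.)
The grammar is unambiguous; the parse tree of a + a * a is:
E → E + T at the root (depth 0).
  Left E (depth 1) → T (2) → F (3) → a (4).
  Right T (depth 1) → T * F; that T (2) → F (3) → a (4); F (2) → a (3).
The longest root-to-leaf paths have 4 edges.
Depth = 4.

Final answer: 4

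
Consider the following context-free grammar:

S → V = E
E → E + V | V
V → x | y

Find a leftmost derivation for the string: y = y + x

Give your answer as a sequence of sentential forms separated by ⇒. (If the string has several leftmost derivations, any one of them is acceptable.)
Start with S.
Step 1: the leftmost non-terminal is S; apply S → V = E:  V = E
Step 2: the leftmost non-terminal is V; apply V → y:  y = E
Step 3: the leftmost non-terminal is E; apply E → E + V:  y = E + V
Step 4: the leftmost non-terminal is E; apply E → V:  y = V + V
Step 5: the leftmost non-terminal is V; apply V → y:  y = y + V
Step 6: the leftmost non-terminal is V; apply V → x:  y = y + x

Final answer: S ⇒ V = E ⇒ y = E ⇒ y = E + V ⇒ y = V + V ⇒ y = y + V ⇒ y = y + x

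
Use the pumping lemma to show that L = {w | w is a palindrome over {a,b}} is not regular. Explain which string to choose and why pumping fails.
Language: L = {w | w is a palindrome over {a,b}} (strings that read the same forwards and backwards)
Step 1: Assume for contradiction that L is regular, with pumping length p.
Step 2: Choose s = a^p b a^p. Then s ∈ L (it reads the same forwards and backwards) and |s| ≥ p.
Step 3: Consider any decomposition s = xyz with |xy| ≤ p and |y| > 0. Since |xy| ≤ p and the first p symbols of s are all a's, y = a^k for some k with 1 ≤ k ≤ p.
Step 4: Pumping up (i = 2): xy²z = a^(p+k) b a^p. Its reverse is a^p b a^(p+k) ≠ a^(p+k) b a^p (the single b is no longer in the middle), so xy²z is not a palindrome and xy²z ∉ L.
This contradicts the pumping lemma, so L is not regular.

Final answer: Choose s = a^p b a^p. Since |xy| ≤ p, y = a^k with k ≥ 1. Then xy²z = a^(p+k) b a^p is not a palindrome, so ∉ L.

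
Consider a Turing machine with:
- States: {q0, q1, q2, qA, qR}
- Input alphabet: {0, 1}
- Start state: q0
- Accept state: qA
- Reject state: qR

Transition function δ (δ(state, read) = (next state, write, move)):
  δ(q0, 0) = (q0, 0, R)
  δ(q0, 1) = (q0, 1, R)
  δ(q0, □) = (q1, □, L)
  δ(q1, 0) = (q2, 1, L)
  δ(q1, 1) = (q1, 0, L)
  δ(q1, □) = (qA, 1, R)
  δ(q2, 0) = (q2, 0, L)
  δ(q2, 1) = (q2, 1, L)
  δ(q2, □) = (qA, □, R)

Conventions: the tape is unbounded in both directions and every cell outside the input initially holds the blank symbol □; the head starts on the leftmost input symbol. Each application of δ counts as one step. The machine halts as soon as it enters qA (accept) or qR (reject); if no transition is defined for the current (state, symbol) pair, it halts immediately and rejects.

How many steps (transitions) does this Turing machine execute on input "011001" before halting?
Step 0: [q0]011001 (head at position 0)
Step 1: δ(q0, 0) = (q0, 0, R)  ⊢  0[q0]11001 (head at position 1)
Step 2: δ(q0, 1) = (q0, 1, R)  ⊢  01[q0]1001 (head at position 2)
Step 3: δ(q0, 1) = (q0, 1, R)  ⊢  011[q0]001 (head at position 3)
Step 4: δ(q0, 0) = (q0, 0, R)  ⊢  0110[q0]01 (head at position 4)
Step 5: δ(q0, 0) = (q0, 0, R)  ⊢  01100[q0]1 (head at position 5)
Step 6: δ(q0, 1) = (q0, 1, R)  ⊢  011001[q0]□ (head at position 6)
Step 7: δ(q0, □) = (q1, □, L)  ⊢  01100[q1]1□ (head at position 5)
Step 8: δ(q1, 1) = (q1, 0, L)  ⊢  0110[q1]00□ (head at position 4)
Step 9: δ(q1, 0) = (q2, 1, L)  ⊢  011[q2]010□ (head at position 3)
Step 10: δ(q2, 0) = (q2, 0, L)  ⊢  01[q2]1010□ (head at position 2)
Step 11: δ(q2, 1) = (q2, 1, L)  ⊢  0[q2]11010□ (head at position 1)
Step 12: δ(q2, 1) = (q2, 1, L)  ⊢  [q2]011010□ (head at position 0)
Step 13: δ(q2, 0) = (q2, 0, L)  ⊢  [q2]□011010□ (head at position -1)
Step 14: δ(q2, □) = (qA, □, R)  ⊢  □[qA]011010□ (head at position 0)
The machine is in qA, so it halts and accepts.
Number of transitions executed: 14.

Final answer: 14 steps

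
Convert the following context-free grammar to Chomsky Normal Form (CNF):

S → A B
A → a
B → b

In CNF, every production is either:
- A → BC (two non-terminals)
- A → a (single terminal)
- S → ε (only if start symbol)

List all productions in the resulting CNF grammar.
The grammar has no ε-productions or unit productions to eliminate.
S → A B is already in CNF (two non-terminals) – keep it.
A → a is already in CNF (single terminal) – keep it.
B → b is already in CNF (single terminal) – keep it.
Resulting CNF grammar (3 productions): A → a; B → b; S → A B

Final answer: A → a; B → b; S → A B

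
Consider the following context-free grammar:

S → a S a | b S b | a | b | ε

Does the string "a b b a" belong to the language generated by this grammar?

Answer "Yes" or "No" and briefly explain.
A derivation exists: S ⇒ a S a ⇒ a b S b a ⇒ a b b a (using S → a S a, S → b S b, then S → ε).

Final answer: Yes - a valid derivation exists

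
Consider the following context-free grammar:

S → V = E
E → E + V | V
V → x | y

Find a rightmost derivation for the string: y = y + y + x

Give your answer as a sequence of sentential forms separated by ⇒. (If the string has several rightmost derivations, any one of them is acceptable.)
Start with S.
Step 1: the rightmost non-terminal is S; apply S → V = E:  V = E
Step 2: the rightmost non-terminal is E; apply E → E + V:  V = E + V
Step 3: the rightmost non-terminal is V; apply V → x:  V = E + x
Step 4: the rightmost non-terminal is E; apply E → E + V:  V = E + V + x
Step 5: the rightmost non-terminal is V; apply V → y:  V = E + y + x
Step 6: the rightmost non-terminal is E; apply E → V:  V = V + y + x
Step 7: the rightmost non-terminal is V; apply V → y:  V = y + y + x
Step 8: the rightmost non-terminal is V; apply V → y:  y = y + y + x

Final answer: S ⇒ V = E ⇒ V = E + V ⇒ V = E + x ⇒ V = E + V + x ⇒ V = E + y + x ⇒ V = V + y + x ⇒ V = y + y + x ⇒ y = y + y + x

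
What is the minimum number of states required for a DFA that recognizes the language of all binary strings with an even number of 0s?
Language: binary strings with an even number of 0s
Lower bound (Myhill–Nerode): the prefixes ε, 0 are pairwise distinguishable:
  ε vs 0: suffix ε distinguishes them (ε has zero 0s (accepted), 0 has one 0 (rejected))
So any DFA needs at least 2 states.
Upper bound: a DFA with 2 states exists (one state per class above).
Minimum states: 2

Final answer: 2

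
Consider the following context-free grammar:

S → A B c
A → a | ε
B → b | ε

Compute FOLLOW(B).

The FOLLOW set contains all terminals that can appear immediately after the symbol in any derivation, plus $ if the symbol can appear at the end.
B occurs in S → A B c, immediately followed by the terminal c. So FOLLOW(B) = {c}.

Final answer: {c}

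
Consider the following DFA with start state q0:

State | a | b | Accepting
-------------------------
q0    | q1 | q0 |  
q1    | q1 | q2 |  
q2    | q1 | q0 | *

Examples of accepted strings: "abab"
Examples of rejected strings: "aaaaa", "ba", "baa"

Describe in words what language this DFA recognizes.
strings over {a,b} ending with 'ab'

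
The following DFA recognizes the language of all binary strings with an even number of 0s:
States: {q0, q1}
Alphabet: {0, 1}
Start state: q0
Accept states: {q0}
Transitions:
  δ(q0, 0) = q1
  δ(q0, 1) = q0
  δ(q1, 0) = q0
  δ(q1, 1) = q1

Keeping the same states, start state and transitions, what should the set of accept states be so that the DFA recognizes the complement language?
The DFA is complete (every state has a transition on every symbol), so the complement
is recognized by the same DFA with accepting and non-accepting states swapped.
Original accept states: {q0}
Complement accept states = All states - Original accept states
= {q0, q1} - {q0}
= {q1}
Complement language: strings with an ODD number of 0s

Final answer: {q1}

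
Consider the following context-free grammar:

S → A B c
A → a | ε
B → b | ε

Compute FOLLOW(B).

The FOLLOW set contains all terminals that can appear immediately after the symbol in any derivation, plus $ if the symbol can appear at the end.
B occurs in S → A B c, immediately followed by the terminal c. So FOLLOW(B) = {c}.

Final answer: {c}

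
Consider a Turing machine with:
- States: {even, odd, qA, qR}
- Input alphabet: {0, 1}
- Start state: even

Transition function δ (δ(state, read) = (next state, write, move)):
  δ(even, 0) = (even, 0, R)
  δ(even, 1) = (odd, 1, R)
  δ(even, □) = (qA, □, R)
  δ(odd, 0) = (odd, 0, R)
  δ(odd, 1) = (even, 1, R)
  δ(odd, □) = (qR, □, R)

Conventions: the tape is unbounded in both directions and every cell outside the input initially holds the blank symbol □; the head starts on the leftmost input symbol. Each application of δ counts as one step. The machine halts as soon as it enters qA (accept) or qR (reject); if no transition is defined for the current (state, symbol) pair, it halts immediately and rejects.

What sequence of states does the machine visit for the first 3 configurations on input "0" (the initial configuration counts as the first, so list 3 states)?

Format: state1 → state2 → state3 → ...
Step 0: [even]0 (head at position 0)
Step 1: δ(even, 0) = (even, 0, R)  ⊢  0[even]□ (head at position 1)
Step 2: δ(even, □) = (qA, □, R)  ⊢  0□[qA]□ (head at position 2)
Reading off the states of these 3 configurations: even → even → qA

Final answer: even → even → qA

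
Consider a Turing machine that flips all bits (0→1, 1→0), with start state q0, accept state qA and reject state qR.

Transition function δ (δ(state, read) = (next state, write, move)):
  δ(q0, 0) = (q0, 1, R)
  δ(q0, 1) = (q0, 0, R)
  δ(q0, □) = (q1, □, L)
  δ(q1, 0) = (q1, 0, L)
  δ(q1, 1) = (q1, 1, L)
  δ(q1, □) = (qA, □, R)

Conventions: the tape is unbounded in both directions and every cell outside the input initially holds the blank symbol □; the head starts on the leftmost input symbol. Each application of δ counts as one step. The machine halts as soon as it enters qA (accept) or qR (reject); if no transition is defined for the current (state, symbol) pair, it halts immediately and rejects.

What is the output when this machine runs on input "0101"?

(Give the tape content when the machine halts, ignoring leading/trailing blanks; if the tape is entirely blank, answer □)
Step 0: [q0]0101 (head at position 0)
Step 1: δ(q0, 0) = (q0, 1, R)  ⊢  1[q0]101 (head at position 1)
Step 2: δ(q0, 1) = (q0, 0, R)  ⊢  10[q0]01 (head at position 2)
Step 3: δ(q0, 0) = (q0, 1, R)  ⊢  101[q0]1 (head at position 3)
Step 4: δ(q0, 1) = (q0, 0, R)  ⊢  1010[q0]□ (head at position 4)
Step 5: δ(q0, □) = (q1, □, L)  ⊢  101[q1]0□ (head at position 3)
Step 6: δ(q1, 0) = (q1, 0, L)  ⊢  10[q1]10□ (head at position 2)
Step 7: δ(q1, 1) = (q1, 1, L)  ⊢  1[q1]010□ (head at position 1)
Step 8: δ(q1, 0) = (q1, 0, L)  ⊢  [q1]1010□ (head at position 0)
Step 9: δ(q1, 1) = (q1, 1, L)  ⊢  [q1]□1010□ (head at position -1)
Step 10: δ(q1, □) = (qA, □, R)  ⊢  □[qA]1010□ (head at position 0)
The machine is in qA, so it halts and accepts.
Tape content when halted (ignoring surrounding blanks): 1010

Final answer: Output: 1010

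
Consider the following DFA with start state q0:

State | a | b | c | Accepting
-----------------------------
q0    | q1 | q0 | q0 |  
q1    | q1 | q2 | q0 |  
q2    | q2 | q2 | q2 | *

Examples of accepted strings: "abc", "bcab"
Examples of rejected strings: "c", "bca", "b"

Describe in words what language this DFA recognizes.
strings over {a,b,c} containing 'ab' as substring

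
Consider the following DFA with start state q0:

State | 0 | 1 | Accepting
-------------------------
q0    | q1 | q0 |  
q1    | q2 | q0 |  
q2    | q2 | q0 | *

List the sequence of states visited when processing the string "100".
q0 → q0 → q1 → q2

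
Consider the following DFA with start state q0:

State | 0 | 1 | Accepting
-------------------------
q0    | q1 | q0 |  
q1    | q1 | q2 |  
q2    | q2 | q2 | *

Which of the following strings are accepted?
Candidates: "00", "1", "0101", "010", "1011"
"00": q0 → q1 → q1; q1 is not accepting → rejected
"1": q0 → q0; q0 is not accepting → rejected
"0101": q0 → q1 → q2 → q2 → q2; q2 is accepting → accepted
"010": q0 → q1 → q2 → q2; q2 is accepting → accepted
"1011": q0 → q0 → q1 → q2 → q2; q2 is accepting → accepted

Final answer: "0101", "010", "1011"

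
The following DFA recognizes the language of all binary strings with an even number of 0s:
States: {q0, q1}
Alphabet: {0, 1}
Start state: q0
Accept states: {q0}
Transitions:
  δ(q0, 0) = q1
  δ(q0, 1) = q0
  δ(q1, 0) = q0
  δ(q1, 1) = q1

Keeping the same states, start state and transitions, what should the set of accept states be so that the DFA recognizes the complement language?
The DFA is complete (every state has a transition on every symbol), so the complement
is recognized by the same DFA with accepting and non-accepting states swapped.
Original accept states: {q0}
Complement accept states = All states - Original accept states
= {q0, q1} - {q0}
= {q1}
Complement language: strings with an ODD number of 0s

Final answer: {q1}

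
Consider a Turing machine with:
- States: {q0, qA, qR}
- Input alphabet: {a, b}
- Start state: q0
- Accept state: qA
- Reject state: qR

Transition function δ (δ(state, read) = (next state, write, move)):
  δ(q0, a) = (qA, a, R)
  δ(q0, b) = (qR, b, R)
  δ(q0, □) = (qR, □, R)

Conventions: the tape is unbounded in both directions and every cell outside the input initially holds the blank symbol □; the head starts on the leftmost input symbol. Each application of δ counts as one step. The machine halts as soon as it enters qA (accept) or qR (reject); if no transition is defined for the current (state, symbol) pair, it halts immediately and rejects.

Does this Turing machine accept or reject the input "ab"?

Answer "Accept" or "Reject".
Step 0: [q0]ab (head at position 0)
Step 1: δ(q0, a) = (qA, a, R)  ⊢  a[qA]b (head at position 1)
The machine is in qA, so it halts and accepts.

Final answer: Accept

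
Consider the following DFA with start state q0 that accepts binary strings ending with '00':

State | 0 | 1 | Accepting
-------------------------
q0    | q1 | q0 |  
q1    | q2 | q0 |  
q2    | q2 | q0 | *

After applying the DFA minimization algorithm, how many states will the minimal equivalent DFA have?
All 3 states are reachable from q0, so none can be removed as unreachable.
Table-filling: first mark every (accepting, non-accepting) pair as distinguishable (accepting: {q2}; non-accepting: {q0, q1}).
Round 1: (q0, q1) on '0' go to q1 and q2, already distinguishable → mark.
Every pair of states is distinguishable, so the DFA is already minimal.
Equivalence classes: {q0}, {q1}, {q2} → 3 states.

Final answer: 3 states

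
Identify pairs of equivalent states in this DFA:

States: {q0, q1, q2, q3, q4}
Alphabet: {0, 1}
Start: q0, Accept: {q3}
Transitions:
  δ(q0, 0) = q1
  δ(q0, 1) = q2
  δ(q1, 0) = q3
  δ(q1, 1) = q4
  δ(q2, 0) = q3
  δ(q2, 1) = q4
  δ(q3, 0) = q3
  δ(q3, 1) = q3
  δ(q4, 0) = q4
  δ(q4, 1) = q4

Using the table-filling algorithm:
Round 0 – mark pairs where exactly one state is accepting: (q0,q3), (q1,q3), (q2,q3), (q3,q4)
Round 1 – newly marked: (q0,q1) [on 0: q1 vs q3, already marked]; (q0,q2) [on 0: q1 vs q3, already marked]; (q1,q4) [on 0: q3 vs q4, already marked]; (q2,q4) [on 0: q3 vs q4, already marked]
Round 2 – newly marked: (q0,q4) [on 0: q1 vs q4, already marked]
No further pairs can be marked.
(q1, q2) unmarked: δ(q1,0)=q3, δ(q2,0)=q3; δ(q1,1)=q4, δ(q2,1)=q4 → equivalent
Equivalent pairs: (q1, q2)

Final answer: Equivalent pairs: (q1, q2)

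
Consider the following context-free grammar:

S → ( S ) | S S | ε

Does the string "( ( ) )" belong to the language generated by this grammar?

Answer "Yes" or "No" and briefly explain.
A derivation exists: S ⇒ ( S ) ⇒ ( ( S ) ) ⇒ ( ( ) ) (using S → ( S ) twice, then S → ε).

Final answer: Yes - a valid derivation exists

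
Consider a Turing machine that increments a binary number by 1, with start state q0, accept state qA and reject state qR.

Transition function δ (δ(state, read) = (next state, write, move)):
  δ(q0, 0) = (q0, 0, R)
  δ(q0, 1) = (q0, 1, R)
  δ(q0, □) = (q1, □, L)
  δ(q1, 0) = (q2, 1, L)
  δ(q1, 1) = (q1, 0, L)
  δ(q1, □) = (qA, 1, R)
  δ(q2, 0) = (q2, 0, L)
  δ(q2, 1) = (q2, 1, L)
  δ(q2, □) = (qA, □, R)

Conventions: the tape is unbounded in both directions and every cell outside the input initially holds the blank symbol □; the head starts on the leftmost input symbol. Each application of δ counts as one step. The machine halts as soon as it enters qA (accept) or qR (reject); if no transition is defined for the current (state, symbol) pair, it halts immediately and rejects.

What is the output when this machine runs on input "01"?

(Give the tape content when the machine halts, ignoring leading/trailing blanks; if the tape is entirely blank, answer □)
Step 0: [q0]01 (head at position 0)
Step 1: δ(q0, 0) = (q0, 0, R)  ⊢  0[q0]1 (head at position 1)
Step 2: δ(q0, 1) = (q0, 1, R)  ⊢  01[q0]□ (head at position 2)
Step 3: δ(q0, □) = (q1, □, L)  ⊢  0[q1]1□ (head at position 1)
Step 4: δ(q1, 1) = (q1, 0, L)  ⊢  [q1]00□ (head at position 0)
Step 5: δ(q1, 0) = (q2, 1, L)  ⊢  [q2]□10□ (head at position -1)
Step 6: δ(q2, □) = (qA, □, R)  ⊢  □[qA]10□ (head at position 0)
The machine is in qA, so it halts and accepts.
Tape content when halted (ignoring surrounding blanks): 10

Final answer: Output: 10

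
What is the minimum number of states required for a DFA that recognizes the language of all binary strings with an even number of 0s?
Language: binary strings with an even number of 0s
Lower bound (Myhill–Nerode): the prefixes ε, 0 are pairwise distinguishable:
  ε vs 0: suffix ε distinguishes them (ε has zero 0s (accepted), 0 has one 0 (rejected))
So any DFA needs at least 2 states.
Upper bound: a DFA with 2 states exists (one state per class above).
Minimum states: 2

Final answer: 2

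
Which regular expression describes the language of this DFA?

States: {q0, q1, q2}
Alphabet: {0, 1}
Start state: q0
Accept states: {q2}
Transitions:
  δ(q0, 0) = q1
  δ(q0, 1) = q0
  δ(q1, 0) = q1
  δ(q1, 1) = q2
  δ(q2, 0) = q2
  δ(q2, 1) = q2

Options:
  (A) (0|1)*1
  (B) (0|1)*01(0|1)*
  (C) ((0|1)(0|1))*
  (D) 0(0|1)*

Testing sample strings against the DFA:
  '001' -> accepted
  '000' -> rejected
  '110' -> rejected
  '110' -> rejected
Checking each option for a counterexample:
  (A) (0|1)*1: '1' is rejected by the DFA but matches the regex → eliminated
  (B) (0|1)*01(0|1)*: agrees with the DFA on all strings of length ≤ 4
  (C) ((0|1)(0|1))*: ε is rejected by the DFA but matches the regex → eliminated
  (D) 0(0|1)*: '0' is rejected by the DFA but matches the regex → eliminated
Only (B) (0|1)*01(0|1)* is consistent with the DFA.

Final answer: (B) (0|1)*01(0|1)*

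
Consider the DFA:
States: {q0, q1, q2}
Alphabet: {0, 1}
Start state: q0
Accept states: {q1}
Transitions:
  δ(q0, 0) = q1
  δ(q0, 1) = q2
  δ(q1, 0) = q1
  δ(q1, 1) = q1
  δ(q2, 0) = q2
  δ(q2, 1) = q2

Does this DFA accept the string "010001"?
Processing string "010001":
  q0 --0--> q1
  q1 --1--> q1
  q1 --0--> q1
  q1 --0--> q1
  q1 --0--> q1
  q1 --1--> q1
Final state: q1
Accept states: {q1}
q1 is an accept state, so the string is accepted.

Final answer: Yes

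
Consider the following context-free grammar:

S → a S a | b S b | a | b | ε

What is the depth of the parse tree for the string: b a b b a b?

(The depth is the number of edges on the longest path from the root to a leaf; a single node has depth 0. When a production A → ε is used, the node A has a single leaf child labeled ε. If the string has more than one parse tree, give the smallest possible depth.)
The string has even length 6, so its (unique) parse tree peels off matching outer symbols: S → b S b, S → a S a, S → b S b, and finally S → ε for the empty middle.
The S nodes are at depths 0..3; the ε leaf under the innermost S is at depth 4 (terminal leaves are at depths 1..3).
Depth = 4.

Final answer: 4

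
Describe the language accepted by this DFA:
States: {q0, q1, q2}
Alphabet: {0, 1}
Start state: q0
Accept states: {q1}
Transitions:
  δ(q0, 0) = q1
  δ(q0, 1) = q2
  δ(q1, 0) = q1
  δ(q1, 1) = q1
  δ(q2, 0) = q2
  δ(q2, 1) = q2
Analyzing the DFA structure:
Start state: q0
Accept states: {q1}
Interpreting what each state remembers (checking against the transitions):
  q0: nothing has been read yet
  q1: the first symbol was 0
  q2: the first symbol was 1 (trap state)
  δ(q0, 0): in q0 (nothing has been read yet), after reading 0 we have: the first symbol was 0 → q1
  δ(q0, 1): in q0 (nothing has been read yet), after reading 1 we have: the first symbol was 1 (trap state) → q2
  δ(q1, 0): in q1 (the first symbol was 0), after reading 0 we have: the first symbol was 0 → q1
  δ(q1, 1): in q1 (the first symbol was 0), after reading 1 we have: the first symbol was 0 → q1
  δ(q2, 0): in q2 (the first symbol was 1 (trap state)), after reading 0 we have: the first symbol was 1 (trap state) → q2
  δ(q2, 1): in q2 (the first symbol was 1 (trap state)), after reading 1 we have: the first symbol was 1 (trap state) → q2
A string is accepted iff it ends in {q1}, i.e. the first symbol was 0.
Language: All binary strings starting with 0

Final answer: All binary strings starting with 0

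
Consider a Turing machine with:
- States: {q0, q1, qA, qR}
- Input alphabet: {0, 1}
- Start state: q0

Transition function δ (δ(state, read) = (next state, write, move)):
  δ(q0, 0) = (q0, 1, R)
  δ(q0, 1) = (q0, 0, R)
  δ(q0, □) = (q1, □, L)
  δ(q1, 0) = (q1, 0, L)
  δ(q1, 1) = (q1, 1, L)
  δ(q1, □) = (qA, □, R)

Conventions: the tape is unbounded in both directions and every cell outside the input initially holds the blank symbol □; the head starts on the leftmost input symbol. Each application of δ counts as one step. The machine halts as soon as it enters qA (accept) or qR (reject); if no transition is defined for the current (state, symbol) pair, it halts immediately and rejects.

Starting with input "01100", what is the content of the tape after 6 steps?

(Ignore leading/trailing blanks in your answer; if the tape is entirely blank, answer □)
Step 0: [q0]01100 (head at position 0)
Step 1: δ(q0, 0) = (q0, 1, R)  ⊢  1[q0]1100 (head at position 1)
Step 2: δ(q0, 1) = (q0, 0, R)  ⊢  10[q0]100 (head at position 2)
Step 3: δ(q0, 1) = (q0, 0, R)  ⊢  100[q0]00 (head at position 3)
Step 4: δ(q0, 0) = (q0, 1, R)  ⊢  1001[q0]0 (head at position 4)
Step 5: δ(q0, 0) = (q0, 1, R)  ⊢  10011[q0]□ (head at position 5)
Step 6: δ(q0, □) = (q1, □, L)  ⊢  1001[q1]1□ (head at position 4)
Tape after 6 steps (ignoring surrounding blanks): 10011

Final answer: Tape: 10011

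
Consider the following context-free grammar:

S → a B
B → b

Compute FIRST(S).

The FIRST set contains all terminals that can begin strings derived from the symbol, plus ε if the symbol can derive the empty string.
S has the single production S → a B, whose right-hand side begins with the terminal a. So FIRST(S) = {a}.

Final answer: {a}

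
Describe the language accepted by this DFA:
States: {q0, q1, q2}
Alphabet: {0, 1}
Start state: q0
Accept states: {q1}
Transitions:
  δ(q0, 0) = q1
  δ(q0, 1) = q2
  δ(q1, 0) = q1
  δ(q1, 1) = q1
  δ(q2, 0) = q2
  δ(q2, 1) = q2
Analyzing the DFA structure:
Start state: q0
Accept states: {q1}
Interpreting what each state remembers (checking against the transitions):
  q0: nothing has been read yet
  q1: the first symbol was 0
  q2: the first symbol was 1 (trap state)
  δ(q0, 0): in q0 (nothing has been read yet), after reading 0 we have: the first symbol was 0 → q1
  δ(q0, 1): in q0 (nothing has been read yet), after reading 1 we have: the first symbol was 1 (trap state) → q2
  δ(q1, 0): in q1 (the first symbol was 0), after reading 0 we have: the first symbol was 0 → q1
  δ(q1, 1): in q1 (the first symbol was 0), after reading 1 we have: the first symbol was 0 → q1
  δ(q2, 0): in q2 (the first symbol was 1 (trap state)), after reading 0 we have: the first symbol was 1 (trap state) → q2
  δ(q2, 1): in q2 (the first symbol was 1 (trap state)), after reading 1 we have: the first symbol was 1 (trap state) → q2
A string is accepted iff it ends in {q1}, i.e. the first symbol was 0.
Language: All binary strings starting with 0

Final answer: All binary strings starting with 0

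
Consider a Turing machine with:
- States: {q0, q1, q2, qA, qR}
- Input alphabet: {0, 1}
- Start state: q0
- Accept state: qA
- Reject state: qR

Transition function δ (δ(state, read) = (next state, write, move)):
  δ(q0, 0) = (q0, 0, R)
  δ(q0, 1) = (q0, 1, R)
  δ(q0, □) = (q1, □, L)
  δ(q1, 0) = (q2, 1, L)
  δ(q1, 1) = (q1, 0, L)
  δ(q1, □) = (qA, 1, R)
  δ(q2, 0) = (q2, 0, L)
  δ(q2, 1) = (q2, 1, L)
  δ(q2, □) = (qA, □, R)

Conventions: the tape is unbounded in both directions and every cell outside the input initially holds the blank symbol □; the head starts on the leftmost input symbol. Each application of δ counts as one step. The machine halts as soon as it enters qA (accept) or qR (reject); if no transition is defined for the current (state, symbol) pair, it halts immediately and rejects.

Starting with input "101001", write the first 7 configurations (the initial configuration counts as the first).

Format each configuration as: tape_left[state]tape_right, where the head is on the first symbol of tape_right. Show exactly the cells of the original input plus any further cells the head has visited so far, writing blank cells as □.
Step 0: [q0]101001 (head at position 0)
Step 1: δ(q0, 1) = (q0, 1, R)  ⊢  1[q0]01001 (head at position 1)
Step 2: δ(q0, 0) = (q0, 0, R)  ⊢  10[q0]1001 (head at position 2)
Step 3: δ(q0, 1) = (q0, 1, R)  ⊢  101[q0]001 (head at position 3)
Step 4: δ(q0, 0) = (q0, 0, R)  ⊢  1010[q0]01 (head at position 4)
Step 5: δ(q0, 0) = (q0, 0, R)  ⊢  10100[q0]1 (head at position 5)
Step 6: δ(q0, 1) = (q0, 1, R)  ⊢  101001[q0]□ (head at position 6)

Final answer: [q0]101001 ⊢ 1[q0]01001 ⊢ 10[q0]1001 ⊢ 101[q0]001 ⊢ 1010[q0]01 ⊢ 10100[q0]1 ⊢ 101001[q0]□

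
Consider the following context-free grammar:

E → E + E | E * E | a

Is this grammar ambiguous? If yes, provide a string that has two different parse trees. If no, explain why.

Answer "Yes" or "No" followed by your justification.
Two different leftmost derivations of a + a * a:
  (1) E ⇒ E + E ⇒ a + E ⇒ a + E * E ⇒ a + a * E ⇒ a + a * a   (tree groups a + (a * a))
  (2) E ⇒ E * E ⇒ E + E * E ⇒ a + E * E ⇒ a + a * E ⇒ a + a * a   (tree groups (a + a) * a)
Two distinct leftmost derivations = two distinct parse trees, so the grammar is ambiguous.

Final answer: Yes - the string 'a + a * a' has two distinct leftmost derivations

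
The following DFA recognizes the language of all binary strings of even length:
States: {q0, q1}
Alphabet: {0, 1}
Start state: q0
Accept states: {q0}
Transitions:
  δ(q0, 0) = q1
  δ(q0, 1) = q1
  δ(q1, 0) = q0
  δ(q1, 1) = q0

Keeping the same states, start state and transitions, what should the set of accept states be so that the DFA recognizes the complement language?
The DFA is complete (every state has a transition on every symbol), so the complement
is recognized by the same DFA with accepting and non-accepting states swapped.
Original accept states: {q0}
Complement accept states = All states - Original accept states
= {q0, q1} - {q0}
= {q1}
Complement language: strings of ODD length

Final answer: {q1}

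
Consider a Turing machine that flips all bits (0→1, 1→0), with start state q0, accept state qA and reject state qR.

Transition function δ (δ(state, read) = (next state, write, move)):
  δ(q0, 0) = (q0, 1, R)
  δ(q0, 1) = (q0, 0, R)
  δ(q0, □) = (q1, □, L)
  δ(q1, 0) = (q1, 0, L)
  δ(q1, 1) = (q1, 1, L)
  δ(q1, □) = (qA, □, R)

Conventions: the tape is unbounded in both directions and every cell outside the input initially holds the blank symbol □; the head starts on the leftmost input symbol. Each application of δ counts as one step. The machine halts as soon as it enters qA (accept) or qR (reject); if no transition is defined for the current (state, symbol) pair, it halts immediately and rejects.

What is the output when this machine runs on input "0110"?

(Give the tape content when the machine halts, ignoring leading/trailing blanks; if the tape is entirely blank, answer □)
Step 0: [q0]0110 (head at position 0)
Step 1: δ(q0, 0) = (q0, 1, R)  ⊢  1[q0]110 (head at position 1)
Step 2: δ(q0, 1) = (q0, 0, R)  ⊢  10[q0]10 (head at position 2)
Step 3: δ(q0, 1) = (q0, 0, R)  ⊢  100[q0]0 (head at position 3)
Step 4: δ(q0, 0) = (q0, 1, R)  ⊢  1001[q0]□ (head at position 4)
Step 5: δ(q0, □) = (q1, □, L)  ⊢  100[q1]1□ (head at position 3)
Step 6: δ(q1, 1) = (q1, 1, L)  ⊢  10[q1]01□ (head at position 2)
Step 7: δ(q1, 0) = (q1, 0, L)  ⊢  1[q1]001□ (head at position 1)
Step 8: δ(q1, 0) = (q1, 0, L)  ⊢  [q1]1001□ (head at position 0)
Step 9: δ(q1, 1) = (q1, 1, L)  ⊢  [q1]□1001□ (head at position -1)
Step 10: δ(q1, □) = (qA, □, R)  ⊢  □[qA]1001□ (head at position 0)
The machine is in qA, so it halts and accepts.
Tape content when halted (ignoring surrounding blanks): 1001

Final answer: Output: 1001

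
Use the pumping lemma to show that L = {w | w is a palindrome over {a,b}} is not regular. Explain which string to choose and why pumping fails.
Language: L = {w | w is a palindrome over {a,b}} (strings that read the same forwards and backwards)
Step 1: Assume for contradiction that L is regular, with pumping length p.
Step 2: Choose s = a^p b a^p. Then s ∈ L (it reads the same forwards and backwards) and |s| ≥ p.
Step 3: Consider any decomposition s = xyz with |xy| ≤ p and |y| > 0. Since |xy| ≤ p and the first p symbols of s are all a's, y = a^k for some k with 1 ≤ k ≤ p.
Step 4: Pumping up (i = 2): xy²z = a^(p+k) b a^p. Its reverse is a^p b a^(p+k) ≠ a^(p+k) b a^p (the single b is no longer in the middle), so xy²z is not a palindrome and xy²z ∉ L.
This contradicts the pumping lemma, so L is not regular.

Final answer: Choose s = a^p b a^p. Since |xy| ≤ p, y = a^k with k ≥ 1. Then xy²z = a^(p+k) b a^p is not a palindrome, so ∉ L.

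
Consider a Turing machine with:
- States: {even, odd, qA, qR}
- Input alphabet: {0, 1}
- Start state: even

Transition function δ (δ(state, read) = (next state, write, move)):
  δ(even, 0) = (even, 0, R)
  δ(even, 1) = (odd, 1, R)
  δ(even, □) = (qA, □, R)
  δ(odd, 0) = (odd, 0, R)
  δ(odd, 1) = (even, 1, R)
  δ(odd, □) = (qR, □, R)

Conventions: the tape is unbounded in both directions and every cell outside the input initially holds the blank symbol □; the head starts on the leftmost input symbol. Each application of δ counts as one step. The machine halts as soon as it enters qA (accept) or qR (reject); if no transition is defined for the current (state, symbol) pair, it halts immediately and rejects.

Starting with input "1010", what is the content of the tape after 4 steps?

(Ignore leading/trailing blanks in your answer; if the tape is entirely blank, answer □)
Step 0: [even]1010 (head at position 0)
Step 1: δ(even, 1) = (odd, 1, R)  ⊢  1[odd]010 (head at position 1)
Step 2: δ(odd, 0) = (odd, 0, R)  ⊢  10[odd]10 (head at position 2)
Step 3: δ(odd, 1) = (even, 1, R)  ⊢  101[even]0 (head at position 3)
Step 4: δ(even, 0) = (even, 0, R)  ⊢  1010[even]□ (head at position 4)
Tape after 4 steps (ignoring surrounding blanks): 1010

Final answer: Tape: 1010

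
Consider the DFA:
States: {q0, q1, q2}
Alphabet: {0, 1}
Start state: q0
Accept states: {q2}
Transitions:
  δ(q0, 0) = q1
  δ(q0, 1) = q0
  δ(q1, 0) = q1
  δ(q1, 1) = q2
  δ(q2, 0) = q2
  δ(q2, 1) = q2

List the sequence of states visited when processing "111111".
Starting at q0
Read '1': q0 -> q0
Read '1': q0 -> q0
Read '1': q0 -> q0
Read '1': q0 -> q0
Read '1': q0 -> q0
Read '1': q0 -> q0

Final answer: q0 -> q0 -> q0 -> q0 -> q0 -> q0 -> q0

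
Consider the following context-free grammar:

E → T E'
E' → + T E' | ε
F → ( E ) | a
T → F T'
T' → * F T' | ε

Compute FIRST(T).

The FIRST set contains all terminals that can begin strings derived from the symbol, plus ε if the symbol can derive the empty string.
FIRST(F): F → ( E ) contributes '(' and F → a contributes 'a', so FIRST(F) = {(, a}. F is not nullable.
FIRST(T): T → F T' begins with F, and F is not nullable, so FIRST(T) = FIRST(F) = {(, a}.

Final answer: {(, a}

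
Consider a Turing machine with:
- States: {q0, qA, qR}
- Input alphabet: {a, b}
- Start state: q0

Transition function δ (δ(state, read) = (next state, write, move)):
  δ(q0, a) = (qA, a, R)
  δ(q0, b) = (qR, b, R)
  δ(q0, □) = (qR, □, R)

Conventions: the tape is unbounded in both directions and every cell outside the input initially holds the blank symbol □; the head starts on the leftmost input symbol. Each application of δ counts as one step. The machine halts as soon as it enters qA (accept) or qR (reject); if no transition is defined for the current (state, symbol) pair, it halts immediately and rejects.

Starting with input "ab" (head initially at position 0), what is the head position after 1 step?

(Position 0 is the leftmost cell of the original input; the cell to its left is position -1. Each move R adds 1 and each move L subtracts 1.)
Step 0: [q0]ab (head at position 0)
Step 1: δ(q0, a) = (qA, a, R)  ⊢  a[qA]b (head at position 1)
Head position after 1 step: 1

Final answer: Position 1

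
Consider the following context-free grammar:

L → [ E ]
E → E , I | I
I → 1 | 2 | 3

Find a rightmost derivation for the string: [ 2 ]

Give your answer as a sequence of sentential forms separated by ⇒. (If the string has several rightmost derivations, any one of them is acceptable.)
Start with L.
Step 1: the rightmost non-terminal is L; apply L → [ E ]:  [ E ]
Step 2: the rightmost non-terminal is E; apply E → I:  [ I ]
Step 3: the rightmost non-terminal is I; apply I → 2:  [ 2 ]

Final answer: L ⇒ [ E ] ⇒ [ I ] ⇒ [ 2 ]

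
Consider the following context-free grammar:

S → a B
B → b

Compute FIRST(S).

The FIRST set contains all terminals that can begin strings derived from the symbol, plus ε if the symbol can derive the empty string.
S has the single production S → a B, whose right-hand side begins with the terminal a. So FIRST(S) = {a}.

Final answer: {a}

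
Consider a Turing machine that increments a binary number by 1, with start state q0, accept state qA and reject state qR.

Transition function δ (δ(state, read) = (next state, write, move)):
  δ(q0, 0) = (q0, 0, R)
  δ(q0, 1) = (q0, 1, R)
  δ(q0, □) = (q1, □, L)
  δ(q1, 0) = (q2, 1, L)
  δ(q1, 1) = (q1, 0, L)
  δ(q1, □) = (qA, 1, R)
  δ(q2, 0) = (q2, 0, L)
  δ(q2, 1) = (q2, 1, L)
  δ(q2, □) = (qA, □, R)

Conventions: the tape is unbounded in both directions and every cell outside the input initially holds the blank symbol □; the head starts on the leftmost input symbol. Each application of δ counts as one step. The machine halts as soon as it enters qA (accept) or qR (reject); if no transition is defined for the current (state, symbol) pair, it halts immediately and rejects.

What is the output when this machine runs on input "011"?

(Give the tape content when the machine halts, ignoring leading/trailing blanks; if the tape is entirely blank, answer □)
Step 0: [q0]011 (head at position 0)
Step 1: δ(q0, 0) = (q0, 0, R)  ⊢  0[q0]11 (head at position 1)
Step 2: δ(q0, 1) = (q0, 1, R)  ⊢  01[q0]1 (head at position 2)
Step 3: δ(q0, 1) = (q0, 1, R)  ⊢  011[q0]□ (head at position 3)
Step 4: δ(q0, □) = (q1, □, L)  ⊢  01[q1]1□ (head at position 2)
Step 5: δ(q1, 1) = (q1, 0, L)  ⊢  0[q1]10□ (head at position 1)
Step 6: δ(q1, 1) = (q1, 0, L)  ⊢  [q1]000□ (head at position 0)
Step 7: δ(q1, 0) = (q2, 1, L)  ⊢  [q2]□100□ (head at position -1)
Step 8: δ(q2, □) = (qA, □, R)  ⊢  □[qA]100□ (head at position 0)
The machine is in qA, so it halts and accepts.
Tape content when halted (ignoring surrounding blanks): 100

Final answer: Output: 100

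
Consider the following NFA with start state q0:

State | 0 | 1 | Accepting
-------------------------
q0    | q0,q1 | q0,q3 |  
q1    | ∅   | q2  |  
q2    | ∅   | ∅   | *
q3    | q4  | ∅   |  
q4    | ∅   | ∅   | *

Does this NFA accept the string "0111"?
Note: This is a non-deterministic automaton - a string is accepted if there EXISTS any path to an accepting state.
Track the set of states the NFA could be in: start {q0}
Read '0': {q0} → {q0, q1}
Read '1': {q0, q1} → {q0, q2, q3}
Read '1': {q0, q2, q3} → {q0, q3}
Read '1': {q0, q3} → {q0, q3}
Final set {q0, q3} contains no accepting state → rejected.

Final answer: No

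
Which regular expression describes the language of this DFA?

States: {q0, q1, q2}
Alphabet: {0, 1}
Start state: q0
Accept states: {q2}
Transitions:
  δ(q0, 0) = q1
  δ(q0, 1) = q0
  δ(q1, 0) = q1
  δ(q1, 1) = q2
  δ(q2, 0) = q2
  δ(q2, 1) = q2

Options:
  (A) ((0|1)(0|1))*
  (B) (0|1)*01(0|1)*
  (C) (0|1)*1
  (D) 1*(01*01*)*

Testing sample strings against the DFA:
  '100' -> rejected
  '10101' -> accepted
  '000' -> rejected
  '100' -> rejected
Checking each option for a counterexample:
  (A) ((0|1)(0|1))*: ε is rejected by the DFA but matches the regex → eliminated
  (B) (0|1)*01(0|1)*: agrees with the DFA on all strings of length ≤ 4
  (C) (0|1)*1: '1' is rejected by the DFA but matches the regex → eliminated
  (D) 1*(01*01*)*: ε is rejected by the DFA but matches the regex → eliminated
Only (B) (0|1)*01(0|1)* is consistent with the DFA.

Final answer: (B) (0|1)*01(0|1)*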